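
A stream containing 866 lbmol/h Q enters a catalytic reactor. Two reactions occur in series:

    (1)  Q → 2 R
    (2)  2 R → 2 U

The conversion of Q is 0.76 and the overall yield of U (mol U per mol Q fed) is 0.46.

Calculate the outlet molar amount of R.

918 lbmol/h

Conversion of Q: Q consumed = 1ξ₁ = 0.76 × 866 → ξ₁ = 658.2 lbmol/h.
Yield of U: 2ξ₂ / 866 = 0.46 → ξ₂ = 199.2 lbmol/h.
Outlet amounts (n = n₀ + Σ ν·ξ):
  Q: 866 − 1(658.2) = 207.8
  R: 0 + 2(658.2) − 2(199.2) = 918
  U: 0 + 2(199.2) = 398.4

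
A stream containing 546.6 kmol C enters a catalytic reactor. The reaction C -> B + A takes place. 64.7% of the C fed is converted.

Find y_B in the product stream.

C reacted = 0.647 × 546.6 = 353.7 kmol; ν_C = −1, so ξ = 353.7/1 = 353.7 kmol.
Outlet amounts (n = n₀ + ν ξ):
  C: 546.6 − 1(353.7) = 192.9
  B: 0 + 1(353.7) = 353.7
  A: 0 + 1(353.7) = 353.7
Total out = 900.3 kmol; y_B = 353.7 / 900.3 = 0.3928.

0.393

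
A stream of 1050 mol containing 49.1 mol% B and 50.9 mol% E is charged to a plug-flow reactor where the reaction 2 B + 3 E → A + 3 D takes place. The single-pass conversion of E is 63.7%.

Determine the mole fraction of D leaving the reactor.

E reacted = 0.637 × 534.5 = 340.4 mol; ν_E = −3, so ξ = 340.4/3 = 113.5 mol.
Outlet amounts (n = n₀ + ν ξ):
  B: 515.5 − 2(113.5) = 288.6
  E: 534.5 − 3(113.5) = 194
  A: 0 + 1(113.5) = 113.5
  D: 0 + 3(113.5) = 340.4
Total out = 936.5 mol; y_D = 340.4 / 936.5 = 0.3635.

0.364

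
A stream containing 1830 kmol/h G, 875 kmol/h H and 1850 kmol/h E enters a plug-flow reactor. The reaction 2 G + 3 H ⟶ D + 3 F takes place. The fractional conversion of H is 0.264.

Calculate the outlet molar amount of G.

1680 kmol/h

H reacted = 0.264 × 875 = 231 kmol/h; ν_H = −3, so ξ = 231/3 = 77 kmol/h.
Outlet amounts (n = n₀ + ν ξ):
  G: 1830 − 2(77) = 1676
  H: 875 − 3(77) = 644
  D: 0 + 1(77) = 77
  F: 0 + 3(77) = 231
  E: 1850 (inert)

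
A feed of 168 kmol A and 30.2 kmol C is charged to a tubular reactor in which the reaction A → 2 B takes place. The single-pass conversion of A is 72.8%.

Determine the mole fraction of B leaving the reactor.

A reacted = 0.728 × 168 = 122.3 kmol; ν_A = −1, so ξ = 122.3/1 = 122.3 kmol.
Outlet amounts (n = n₀ + ν ξ):
  A: 168 − 1(122.3) = 45.7
  B: 0 + 2(122.3) = 244.6
  C: 30.2 (inert)
Total out = 320.5 kmol; y_B = 244.6 / 320.5 = 0.7632.

0.763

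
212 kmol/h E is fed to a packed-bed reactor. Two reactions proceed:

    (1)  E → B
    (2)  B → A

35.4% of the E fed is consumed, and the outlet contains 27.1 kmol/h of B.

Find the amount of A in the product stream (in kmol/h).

47.9 kmol/h

Conversion of E: E consumed = 1ξ₁ = 0.354 × 212 → ξ₁ = 75.05 kmol/h.
B balance: n_B = 0 + 1ξ₁ − 1ξ₂ = 27.1 → ξ₂ = (1·75.05 − 27.1)/1 = 47.95 kmol/h.
Outlet amounts (n = n₀ + Σ ν·ξ):
  E: 212 − 1(75.05) = 137
  B: 0 + 1(75.05) − 1(47.95) = 27.1
  A: 0 + 1(47.95) = 47.95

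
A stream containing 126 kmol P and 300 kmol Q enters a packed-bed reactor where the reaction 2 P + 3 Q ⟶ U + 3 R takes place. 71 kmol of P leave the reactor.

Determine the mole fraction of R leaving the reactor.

For P: n = n₀ − 2ξ → 71 = 126 − 2ξ, giving ξ = 27.5 kmol.
Outlet amounts (n = n₀ + ν ξ):
  P: 126 − 2(27.5) = 71
  Q: 300 − 3(27.5) = 217.5
  U: 0 + 1(27.5) = 27.5
  R: 0 + 3(27.5) = 82.5
Total out = 398.5 kmol; y_R = 82.5 / 398.5 = 0.207.

0.207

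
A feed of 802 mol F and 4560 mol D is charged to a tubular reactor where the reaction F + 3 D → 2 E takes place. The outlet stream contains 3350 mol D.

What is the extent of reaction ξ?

ξ = 403 mol

For D: n = n₀ − 3ξ → 3350 = 4560 − 3ξ, giving ξ = 403.3 mol.
Outlet amounts (n = n₀ + ν ξ):
  F: 802 − 1(403.3) = 398.7
  D: 4560 − 3(403.3) = 3350
  E: 0 + 2(403.3) = 806.7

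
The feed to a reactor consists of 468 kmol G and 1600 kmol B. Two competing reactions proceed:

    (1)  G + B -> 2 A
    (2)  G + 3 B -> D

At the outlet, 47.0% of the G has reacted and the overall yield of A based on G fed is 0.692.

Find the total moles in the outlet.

Yield of A: 2ξ₁ / 468 = 0.692 → ξ₁ = 161.9 kmol.
Conversion of G: 1ξ₁ + 1ξ₂ = 0.47 × 468 = 220 → ξ₂ = 58.03 kmol.
Outlet amounts (n = n₀ + Σ ν·ξ):
  G: 468 − 1(161.9) − 1(58.03) = 248
  B: 1600 − 1(161.9) − 3(58.03) = 1264
  A: 0 + 2(161.9) = 323.9
  D: 0 + 1(58.03) = 58.03
Total out = 248 + 1264 + 323.9 + 58.03 = 1894 kmol.

1890 kmol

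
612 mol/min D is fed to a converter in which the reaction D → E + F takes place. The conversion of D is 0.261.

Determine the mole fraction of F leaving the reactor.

D reacted = 0.261 × 612 = 159.7 mol/min; ν_D = −1, so ξ = 159.7/1 = 159.7 mol/min.
Outlet amounts (n = n₀ + ν ξ):
  D: 612 − 1(159.7) = 452.3
  E: 0 + 1(159.7) = 159.7
  F: 0 + 1(159.7) = 159.7
Total out = 771.7 mol/min; y_F = 159.7 / 771.7 = 0.207.

0.207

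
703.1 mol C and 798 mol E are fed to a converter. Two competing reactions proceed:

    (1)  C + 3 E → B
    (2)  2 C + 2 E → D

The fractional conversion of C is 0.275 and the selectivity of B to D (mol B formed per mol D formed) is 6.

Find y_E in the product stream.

0.317

Conversion of C: C consumed = 0.275 × 703.1 = 193.4 mol = 1ξ₁ + 2ξ₂.
Selectivity: 1ξ₁ / (1ξ₂) = 6 → ξ₁ = 6 ξ₂.
Substitute: (1·6 + 2) ξ₂ = 193.4 → ξ₂ = 24.17 mol, ξ₁ = 145 mol.
Outlet amounts (n = n₀ + Σ ν·ξ):
  C: 703.1 − 1(145) − 2(24.17) = 509.7
  E: 798 − 3(145) − 2(24.17) = 314.6
  B: 0 + 1(145) = 145
  D: 0 + 1(24.17) = 24.17
Total out = 993.5 mol; y_E = 314.6 / 993.5 = 0.3167.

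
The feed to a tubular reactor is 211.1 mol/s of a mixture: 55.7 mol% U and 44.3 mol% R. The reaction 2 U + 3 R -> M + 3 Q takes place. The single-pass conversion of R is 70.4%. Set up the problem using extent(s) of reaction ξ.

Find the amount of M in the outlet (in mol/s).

R reacted = 0.704 × 93.52 = 65.84 mol/s; ν_R = −3, so ξ = 65.84/3 = 21.95 mol/s.
Outlet amounts (n = n₀ + ν ξ):
  U: 117.6 − 2(21.95) = 73.69
  R: 93.52 − 3(21.95) = 27.68
  M: 0 + 1(21.95) = 21.95
  Q: 0 + 3(21.95) = 65.84

21.9 mol/s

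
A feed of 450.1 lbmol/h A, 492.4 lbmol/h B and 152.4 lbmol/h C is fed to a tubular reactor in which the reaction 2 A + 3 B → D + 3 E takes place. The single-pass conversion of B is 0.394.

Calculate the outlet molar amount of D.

64.7 lbmol/h

B reacted = 0.394 × 492.4 = 194 lbmol/h; ν_B = −3, so ξ = 194/3 = 64.67 lbmol/h.
Outlet amounts (n = n₀ + ν ξ):
  A: 450.1 − 2(64.67) = 320.8
  B: 492.4 − 3(64.67) = 298.4
  D: 0 + 1(64.67) = 64.67
  E: 0 + 3(64.67) = 194
  C: 152.4 (inert)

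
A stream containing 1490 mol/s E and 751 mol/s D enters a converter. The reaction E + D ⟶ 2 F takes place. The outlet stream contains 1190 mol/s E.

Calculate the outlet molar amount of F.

600 mol/s

For E: n = n₀ − 1ξ → 1190 = 1490 − 1ξ, giving ξ = 300 mol/s.
Outlet amounts (n = n₀ + ν ξ):
  E: 1490 − 1(300) = 1190
  D: 751 − 1(300) = 451
  F: 0 + 2(300) = 600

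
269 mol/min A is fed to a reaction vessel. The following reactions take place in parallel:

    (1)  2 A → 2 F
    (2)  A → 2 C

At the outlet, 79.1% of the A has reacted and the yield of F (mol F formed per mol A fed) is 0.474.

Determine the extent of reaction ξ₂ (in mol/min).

ξ₂ = 85.3 mol/min

Yield of F: 2ξ₁ / 269 = 0.474 → ξ₁ = 63.75 mol/min.
Conversion of A: 2ξ₁ + 1ξ₂ = 0.791 × 269 = 212.8 → ξ₂ = 85.27 mol/min.
Outlet amounts (n = n₀ + Σ ν·ξ):
  A: 269 − 2(63.75) − 1(85.27) = 56.22
  F: 0 + 2(63.75) = 127.5
  C: 0 + 2(85.27) = 170.5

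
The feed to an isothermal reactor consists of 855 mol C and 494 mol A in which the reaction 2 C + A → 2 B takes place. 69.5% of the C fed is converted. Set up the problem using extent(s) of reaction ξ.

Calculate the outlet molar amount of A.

197 mol

C reacted = 0.695 × 855 = 594.2 mol; ν_C = −2, so ξ = 594.2/2 = 297.1 mol.
Outlet amounts (n = n₀ + ν ξ):
  C: 855 − 2(297.1) = 260.8
  A: 494 − 1(297.1) = 196.9
  B: 0 + 2(297.1) = 594.2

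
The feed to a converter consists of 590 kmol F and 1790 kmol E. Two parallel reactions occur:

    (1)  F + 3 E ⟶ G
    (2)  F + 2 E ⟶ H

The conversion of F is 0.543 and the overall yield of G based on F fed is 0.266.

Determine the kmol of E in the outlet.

992 kmol

Yield of G: 1ξ₁ / 590 = 0.266 → ξ₁ = 156.9 kmol.
Conversion of F: 1ξ₁ + 1ξ₂ = 0.543 × 590 = 320.4 → ξ₂ = 163.4 kmol.
Outlet amounts (n = n₀ + Σ ν·ξ):
  F: 590 − 1(156.9) − 1(163.4) = 269.6
  E: 1790 − 3(156.9) − 2(163.4) = 992.3
  G: 0 + 1(156.9) = 156.9
  H: 0 + 1(163.4) = 163.4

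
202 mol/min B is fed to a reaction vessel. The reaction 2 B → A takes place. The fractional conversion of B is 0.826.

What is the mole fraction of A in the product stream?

0.704

B reacted = 0.826 × 202 = 166.9 mol/min; ν_B = −2, so ξ = 166.9/2 = 83.43 mol/min.
Outlet amounts (n = n₀ + ν ξ):
  B: 202 − 2(83.43) = 35.15
  A: 0 + 1(83.43) = 83.43
Total out = 118.6 mol/min; y_A = 83.43 / 118.6 = 0.7036.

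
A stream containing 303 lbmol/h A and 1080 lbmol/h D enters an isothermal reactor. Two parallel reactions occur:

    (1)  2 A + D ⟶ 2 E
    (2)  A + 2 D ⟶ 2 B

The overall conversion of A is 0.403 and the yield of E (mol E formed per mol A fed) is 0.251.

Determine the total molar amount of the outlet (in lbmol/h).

1300 lbmol/h

Yield of E: 2ξ₁ / 303 = 0.251 → ξ₁ = 38.03 lbmol/h.
Conversion of A: 2ξ₁ + 1ξ₂ = 0.403 × 303 = 122.1 → ξ₂ = 46.06 lbmol/h.
Outlet amounts (n = n₀ + Σ ν·ξ):
  A: 303 − 2(38.03) − 1(46.06) = 180.9
  D: 1080 − 1(38.03) − 2(46.06) = 949.9
  E: 0 + 2(38.03) = 76.05
  B: 0 + 2(46.06) = 92.11
Total out = 180.9 + 949.9 + 76.05 + 92.11 = 1299 lbmol/h.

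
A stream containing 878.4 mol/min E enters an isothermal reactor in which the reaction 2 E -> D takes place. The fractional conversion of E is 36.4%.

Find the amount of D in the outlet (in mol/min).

160 mol/min

E reacted = 0.364 × 878.4 = 319.7 mol/min; ν_E = −2, so ξ = 319.7/2 = 159.9 mol/min.
Outlet amounts (n = n₀ + ν ξ):
  E: 878.4 − 2(159.9) = 558.7
  D: 0 + 1(159.9) = 159.9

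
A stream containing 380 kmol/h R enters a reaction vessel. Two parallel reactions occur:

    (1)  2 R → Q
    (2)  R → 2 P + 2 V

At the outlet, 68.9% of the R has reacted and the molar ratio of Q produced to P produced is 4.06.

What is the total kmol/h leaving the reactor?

Conversion of R: R consumed = 0.689 × 380 = 261.8 kmol/h = 2ξ₁ + 1ξ₂.
Selectivity: 1ξ₁ / (2ξ₂) = 4.06 → ξ₁ = 8.12 ξ₂.
Substitute: (2·8.12 + 1) ξ₂ = 261.8 → ξ₂ = 15.19 kmol/h, ξ₁ = 123.3 kmol/h.
Outlet amounts (n = n₀ + Σ ν·ξ):
  R: 380 − 2(123.3) − 1(15.19) = 118.2
  Q: 0 + 1(123.3) = 123.3
  P: 0 + 2(15.19) = 30.37
  V: 0 + 2(15.19) = 30.37
Total out = 118.2 + 123.3 + 30.37 + 30.37 = 302.2 kmol/h.

302 kmol/h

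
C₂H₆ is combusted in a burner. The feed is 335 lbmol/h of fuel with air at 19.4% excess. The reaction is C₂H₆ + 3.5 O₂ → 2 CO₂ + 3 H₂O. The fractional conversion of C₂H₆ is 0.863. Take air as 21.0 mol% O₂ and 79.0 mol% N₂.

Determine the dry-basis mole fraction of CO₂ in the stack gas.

Stoichiometric O₂ = 3.5 × 335 = 1172 lbmol/h; O₂ fed = 1172 × 1.194 = 1400 lbmol/h.
N₂ fed = 1400 × 79/21 = 5267 lbmol/h.
Fuel reacted = 0.863 × 335 → ξ = 289.1 lbmol/h.
Outlet (n = n₀ + ν ξ):
  C₂H₆: 335 − 1(289.1) = 45.89
  O₂: 1400 − 3.5(289.1) = 388.1
  N₂: 5267 (inert)
  CO₂: 0 + 2(289.1) = 578.2
  H₂O: 0 + 3(289.1) = 867.3
Dry total = 6279 lbmol/h; y_CO₂ (dry) = 578.2 / 6279 = 0.09209.

0.0921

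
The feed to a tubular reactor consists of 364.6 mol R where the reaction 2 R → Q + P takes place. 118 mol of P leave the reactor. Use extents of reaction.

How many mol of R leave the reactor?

129 mol

For P: n = n₀ + 1ξ → 118 = 0 + 1ξ, giving ξ = 118 mol.
Outlet amounts (n = n₀ + ν ξ):
  R: 364.6 − 2(118) = 128.6
  Q: 0 + 1(118) = 118
  P: 0 + 1(118) = 118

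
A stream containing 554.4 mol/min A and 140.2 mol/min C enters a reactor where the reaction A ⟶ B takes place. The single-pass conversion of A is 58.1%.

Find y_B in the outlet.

0.464

A reacted = 0.581 × 554.4 = 322.1 mol/min; ν_A = −1, so ξ = 322.1/1 = 322.1 mol/min.
Outlet amounts (n = n₀ + ν ξ):
  A: 554.4 − 1(322.1) = 232.3
  B: 0 + 1(322.1) = 322.1
  C: 140.2 (inert)
Total out = 694.6 mol/min; y_B = 322.1 / 694.6 = 0.4637.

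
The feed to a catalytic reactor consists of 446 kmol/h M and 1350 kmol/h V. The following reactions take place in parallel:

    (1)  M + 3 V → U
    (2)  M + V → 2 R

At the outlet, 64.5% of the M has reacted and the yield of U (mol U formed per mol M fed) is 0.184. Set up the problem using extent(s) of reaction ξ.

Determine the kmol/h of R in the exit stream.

Yield of U: 1ξ₁ / 446 = 0.184 → ξ₁ = 82.06 kmol/h.
Conversion of M: 1ξ₁ + 1ξ₂ = 0.645 × 446 = 287.7 → ξ₂ = 205.6 kmol/h.
Outlet amounts (n = n₀ + Σ ν·ξ):
  M: 446 − 1(82.06) − 1(205.6) = 158.3
  V: 1350 − 3(82.06) − 1(205.6) = 898.2
  U: 0 + 1(82.06) = 82.06
  R: 0 + 2(205.6) = 411.2

411 kmol/h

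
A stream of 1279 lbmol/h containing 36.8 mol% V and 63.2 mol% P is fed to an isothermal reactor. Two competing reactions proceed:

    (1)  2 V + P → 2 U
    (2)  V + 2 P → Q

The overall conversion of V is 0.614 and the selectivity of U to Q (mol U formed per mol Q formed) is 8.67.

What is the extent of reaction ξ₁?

ξ₁ = 130 lbmol/h

Conversion of V: V consumed = 0.614 × 470.7 = 289 lbmol/h = 2ξ₁ + 1ξ₂.
Selectivity: 2ξ₁ / (1ξ₂) = 8.67 → ξ₁ = 4.335 ξ₂.
Substitute: (2·4.335 + 1) ξ₂ = 289 → ξ₂ = 29.89 lbmol/h, ξ₁ = 129.6 lbmol/h.
Outlet amounts (n = n₀ + Σ ν·ξ):
  V: 470.7 − 2(129.6) − 1(29.89) = 181.7
  P: 808.3 − 1(129.6) − 2(29.89) = 619
  U: 0 + 2(129.6) = 259.1
  Q: 0 + 1(29.89) = 29.89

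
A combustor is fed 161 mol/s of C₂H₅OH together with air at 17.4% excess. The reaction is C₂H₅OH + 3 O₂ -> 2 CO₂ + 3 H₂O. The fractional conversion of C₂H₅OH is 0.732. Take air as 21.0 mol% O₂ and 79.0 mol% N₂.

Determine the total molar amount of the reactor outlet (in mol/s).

2980 mol/s

Stoichiometric O₂ = 3 × 161 = 483 mol/s; O₂ fed = 483 × 1.174 = 567 mol/s.
N₂ fed = 567 × 79/21 = 2133 mol/s.
Fuel reacted = 0.732 × 161 → ξ = 117.9 mol/s.
Outlet (n = n₀ + ν ξ):
  C₂H₅OH: 161 − 1(117.9) = 43.15
  O₂: 567 − 3(117.9) = 213.5
  N₂: 2133 (inert)
  CO₂: 0 + 2(117.9) = 235.7
  H₂O: 0 + 3(117.9) = 353.6
Total out = 43.15 + 213.5 + 2133 + 235.7 + 353.6 = 2979 mol/s.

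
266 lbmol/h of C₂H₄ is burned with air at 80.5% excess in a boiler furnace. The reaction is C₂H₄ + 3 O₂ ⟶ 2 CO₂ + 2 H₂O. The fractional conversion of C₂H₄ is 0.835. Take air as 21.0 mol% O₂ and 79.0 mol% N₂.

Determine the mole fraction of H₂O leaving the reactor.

0.0623

Stoichiometric O₂ = 3 × 266 = 798 lbmol/h; O₂ fed = 798 × 1.805 = 1440 lbmol/h.
N₂ fed = 1440 × 79/21 = 5419 lbmol/h.
Fuel reacted = 0.835 × 266 → ξ = 222.1 lbmol/h.
Outlet (n = n₀ + ν ξ):
  C₂H₄: 266 − 1(222.1) = 43.89
  O₂: 1440 − 3(222.1) = 774.1
  N₂: 5419 (inert)
  CO₂: 0 + 2(222.1) = 444.2
  H₂O: 0 + 2(222.1) = 444.2
Total out = 7125 lbmol/h; y_H₂O = 444.2 / 7125 = 0.06235.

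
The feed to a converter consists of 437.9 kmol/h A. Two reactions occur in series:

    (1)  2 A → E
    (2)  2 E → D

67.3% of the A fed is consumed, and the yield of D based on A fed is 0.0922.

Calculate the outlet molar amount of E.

Conversion of A: A consumed = 2ξ₁ = 0.673 × 437.9 → ξ₁ = 147.4 kmol/h.
Yield of D: 1ξ₂ / 437.9 = 0.0922 → ξ₂ = 40.37 kmol/h.
Outlet amounts (n = n₀ + Σ ν·ξ):
  A: 437.9 − 2(147.4) = 143.2
  E: 0 + 1(147.4) − 2(40.37) = 66.6
  D: 0 + 1(40.37) = 40.37

66.6 kmol/h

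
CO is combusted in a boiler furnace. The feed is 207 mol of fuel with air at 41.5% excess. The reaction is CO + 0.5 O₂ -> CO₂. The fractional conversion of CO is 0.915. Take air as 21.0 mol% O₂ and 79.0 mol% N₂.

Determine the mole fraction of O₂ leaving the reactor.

0.0639

Stoichiometric O₂ = 0.5 × 207 = 103.5 mol; O₂ fed = 103.5 × 1.415 = 146.5 mol.
N₂ fed = 146.5 × 79/21 = 550.9 mol.
Fuel reacted = 0.915 × 207 → ξ = 189.4 mol.
Outlet (n = n₀ + ν ξ):
  CO: 207 − 1(189.4) = 17.59
  O₂: 146.5 − 0.5(189.4) = 51.75
  N₂: 550.9 (inert)
  CO₂: 0 + 1(189.4) = 189.4
Total out = 809.7 mol; y_O₂ = 51.75 / 809.7 = 0.06391.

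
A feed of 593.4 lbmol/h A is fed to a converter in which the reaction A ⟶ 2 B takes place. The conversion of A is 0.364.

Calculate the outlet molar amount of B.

432 lbmol/h

A reacted = 0.364 × 593.4 = 216 lbmol/h; ν_A = −1, so ξ = 216/1 = 216 lbmol/h.
Outlet amounts (n = n₀ + ν ξ):
  A: 593.4 − 1(216) = 377.4
  B: 0 + 2(216) = 432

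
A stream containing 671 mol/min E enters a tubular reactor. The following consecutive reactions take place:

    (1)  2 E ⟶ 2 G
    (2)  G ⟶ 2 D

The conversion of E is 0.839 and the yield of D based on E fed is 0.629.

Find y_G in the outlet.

Conversion of E: E consumed = 2ξ₁ = 0.839 × 671 → ξ₁ = 281.5 mol/min.
Yield of D: 2ξ₂ / 671 = 0.629 → ξ₂ = 211 mol/min.
Outlet amounts (n = n₀ + Σ ν·ξ):
  E: 671 − 2(281.5) = 108
  G: 0 + 2(281.5) − 1(211) = 351.9
  D: 0 + 2(211) = 422.1
Total out = 882 mol/min; y_G = 351.9 / 882 = 0.399.

0.399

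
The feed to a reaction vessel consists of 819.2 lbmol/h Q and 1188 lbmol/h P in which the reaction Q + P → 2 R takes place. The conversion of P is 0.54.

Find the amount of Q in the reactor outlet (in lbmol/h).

P reacted = 0.54 × 1188 = 641.5 lbmol/h; ν_P = −1, so ξ = 641.5/1 = 641.5 lbmol/h.
Outlet amounts (n = n₀ + ν ξ):
  Q: 819.2 − 1(641.5) = 177.7
  P: 1188 − 1(641.5) = 546.5
  R: 0 + 2(641.5) = 1283

178 lbmol/h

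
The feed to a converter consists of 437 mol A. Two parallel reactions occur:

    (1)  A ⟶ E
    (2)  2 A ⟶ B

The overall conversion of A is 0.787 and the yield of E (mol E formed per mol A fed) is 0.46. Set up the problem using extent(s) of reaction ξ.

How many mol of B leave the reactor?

Yield of E: 1ξ₁ / 437 = 0.46 → ξ₁ = 201 mol.
Conversion of A: 1ξ₁ + 2ξ₂ = 0.787 × 437 = 343.9 → ξ₂ = 71.45 mol.
Outlet amounts (n = n₀ + Σ ν·ξ):
  A: 437 − 1(201) − 2(71.45) = 93.08
  E: 0 + 1(201) = 201
  B: 0 + 1(71.45) = 71.45

71.4 mol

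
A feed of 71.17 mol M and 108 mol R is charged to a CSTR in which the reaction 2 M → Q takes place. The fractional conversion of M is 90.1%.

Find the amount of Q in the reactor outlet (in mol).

M reacted = 0.901 × 71.17 = 64.12 mol; ν_M = −2, so ξ = 64.12/2 = 32.06 mol.
Outlet amounts (n = n₀ + ν ξ):
  M: 71.17 − 2(32.06) = 7.046
  Q: 0 + 1(32.06) = 32.06
  R: 108 (inert)

32.1 mol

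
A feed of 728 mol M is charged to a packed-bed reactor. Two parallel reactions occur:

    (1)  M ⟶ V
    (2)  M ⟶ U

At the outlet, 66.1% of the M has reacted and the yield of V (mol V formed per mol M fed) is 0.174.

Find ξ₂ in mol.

ξ₂ = 355 mol

Yield of V: 1ξ₁ / 728 = 0.174 → ξ₁ = 126.7 mol.
Conversion of M: 1ξ₁ + 1ξ₂ = 0.661 × 728 = 481.2 → ξ₂ = 354.5 mol.
Outlet amounts (n = n₀ + Σ ν·ξ):
  M: 728 − 1(126.7) − 1(354.5) = 246.8
  V: 0 + 1(126.7) = 126.7
  U: 0 + 1(354.5) = 354.5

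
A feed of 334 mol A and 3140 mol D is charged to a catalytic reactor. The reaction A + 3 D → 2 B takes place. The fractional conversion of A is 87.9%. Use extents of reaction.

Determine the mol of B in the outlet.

A reacted = 0.879 × 334 = 293.6 mol; ν_A = −1, so ξ = 293.6/1 = 293.6 mol.
Outlet amounts (n = n₀ + ν ξ):
  A: 334 − 1(293.6) = 40.41
  D: 3140 − 3(293.6) = 2259
  B: 0 + 2(293.6) = 587.2

587 mol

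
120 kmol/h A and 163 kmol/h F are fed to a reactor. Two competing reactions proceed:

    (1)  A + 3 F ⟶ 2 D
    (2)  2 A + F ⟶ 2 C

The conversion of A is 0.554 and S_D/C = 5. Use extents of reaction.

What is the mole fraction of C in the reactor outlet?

0.106

Conversion of A: A consumed = 0.554 × 120 = 66.48 kmol/h = 1ξ₁ + 2ξ₂.
Selectivity: 2ξ₁ / (2ξ₂) = 5 → ξ₁ = 5 ξ₂.
Substitute: (1·5 + 2) ξ₂ = 66.48 → ξ₂ = 9.497 kmol/h, ξ₁ = 47.49 kmol/h.
Outlet amounts (n = n₀ + Σ ν·ξ):
  A: 120 − 1(47.49) − 2(9.497) = 53.52
  F: 163 − 3(47.49) − 1(9.497) = 11.05
  D: 0 + 2(47.49) = 94.97
  C: 0 + 2(9.497) = 18.99
Total out = 178.5 kmol/h; y_C = 18.99 / 178.5 = 0.1064.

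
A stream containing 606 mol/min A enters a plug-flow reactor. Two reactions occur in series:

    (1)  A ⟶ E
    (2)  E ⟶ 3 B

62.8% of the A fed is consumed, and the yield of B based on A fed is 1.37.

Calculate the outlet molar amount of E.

Conversion of A: A consumed = 1ξ₁ = 0.628 × 606 → ξ₁ = 380.6 mol/min.
Yield of B: 3ξ₂ / 606 = 1.37 → ξ₂ = 276.7 mol/min.
Outlet amounts (n = n₀ + Σ ν·ξ):
  A: 606 − 1(380.6) = 225.4
  E: 0 + 1(380.6) − 1(276.7) = 103.8
  B: 0 + 3(276.7) = 830.2

104 mol/min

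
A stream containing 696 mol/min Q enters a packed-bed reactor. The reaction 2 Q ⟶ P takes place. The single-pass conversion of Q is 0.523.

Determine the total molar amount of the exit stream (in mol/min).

514 mol/min

Q reacted = 0.523 × 696 = 364 mol/min; ν_Q = −2, so ξ = 364/2 = 182 mol/min.
Outlet amounts (n = n₀ + ν ξ):
  Q: 696 − 2(182) = 332
  P: 0 + 1(182) = 182
Total out = 332 + 182 = 514 mol/min.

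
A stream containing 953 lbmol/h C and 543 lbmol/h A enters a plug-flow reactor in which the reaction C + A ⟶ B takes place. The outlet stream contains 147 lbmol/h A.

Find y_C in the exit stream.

For A: n = n₀ − 1ξ → 147 = 543 − 1ξ, giving ξ = 396 lbmol/h.
Outlet amounts (n = n₀ + ν ξ):
  C: 953 − 1(396) = 557
  A: 543 − 1(396) = 147
  B: 0 + 1(396) = 396
Total out = 1100 lbmol/h; y_C = 557 / 1100 = 0.5064.

0.506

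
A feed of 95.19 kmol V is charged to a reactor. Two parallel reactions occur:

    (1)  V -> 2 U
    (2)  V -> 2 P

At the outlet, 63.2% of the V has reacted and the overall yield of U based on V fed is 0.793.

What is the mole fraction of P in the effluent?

Yield of U: 2ξ₁ / 95.19 = 0.793 → ξ₁ = 37.74 kmol.
Conversion of V: 1ξ₁ + 1ξ₂ = 0.632 × 95.19 = 60.16 → ξ₂ = 22.42 kmol.
Outlet amounts (n = n₀ + Σ ν·ξ):
  V: 95.19 − 1(37.74) − 1(22.42) = 35.03
  U: 0 + 2(37.74) = 75.49
  P: 0 + 2(22.42) = 44.83
Total out = 155.4 kmol; y_P = 44.83 / 155.4 = 0.2886.

0.289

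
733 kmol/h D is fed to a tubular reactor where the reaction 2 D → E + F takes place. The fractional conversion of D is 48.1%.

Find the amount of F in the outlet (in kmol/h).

D reacted = 0.481 × 733 = 352.6 kmol/h; ν_D = −2, so ξ = 352.6/2 = 176.3 kmol/h.
Outlet amounts (n = n₀ + ν ξ):
  D: 733 − 2(176.3) = 380.4
  E: 0 + 1(176.3) = 176.3
  F: 0 + 1(176.3) = 176.3

176 kmol/h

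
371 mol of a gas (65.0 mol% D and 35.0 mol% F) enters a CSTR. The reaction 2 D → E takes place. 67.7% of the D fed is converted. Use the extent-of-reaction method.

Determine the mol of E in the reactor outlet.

81.6 mol

D reacted = 0.677 × 241.2 = 163.3 mol; ν_D = −2, so ξ = 163.3/2 = 81.63 mol.
Outlet amounts (n = n₀ + ν ξ):
  D: 241.2 − 2(81.63) = 77.89
  E: 0 + 1(81.63) = 81.63
  F: 129.8 (inert)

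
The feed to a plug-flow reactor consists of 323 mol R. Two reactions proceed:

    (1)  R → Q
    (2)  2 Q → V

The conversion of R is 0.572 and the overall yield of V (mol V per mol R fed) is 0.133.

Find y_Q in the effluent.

Conversion of R: R consumed = 1ξ₁ = 0.572 × 323 → ξ₁ = 184.8 mol.
Yield of V: 1ξ₂ / 323 = 0.133 → ξ₂ = 42.96 mol.
Outlet amounts (n = n₀ + Σ ν·ξ):
  R: 323 − 1(184.8) = 138.2
  Q: 0 + 1(184.8) − 2(42.96) = 98.84
  V: 0 + 1(42.96) = 42.96
Total out = 280 mol; y_Q = 98.84 / 280 = 0.3529.

0.353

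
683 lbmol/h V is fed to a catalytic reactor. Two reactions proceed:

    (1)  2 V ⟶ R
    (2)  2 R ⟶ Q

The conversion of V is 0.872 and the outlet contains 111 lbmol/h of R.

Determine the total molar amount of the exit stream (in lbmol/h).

Conversion of V: V consumed = 2ξ₁ = 0.872 × 683 → ξ₁ = 297.8 lbmol/h.
R balance: n_R = 0 + 1ξ₁ − 2ξ₂ = 111 → ξ₂ = (1·297.8 − 111)/2 = 93.39 lbmol/h.
Outlet amounts (n = n₀ + Σ ν·ξ):
  V: 683 − 2(297.8) = 87.42
  R: 0 + 1(297.8) − 2(93.39) = 111
  Q: 0 + 1(93.39) = 93.39
Total out = 87.42 + 111 + 93.39 = 291.8 lbmol/h.

292 lbmol/h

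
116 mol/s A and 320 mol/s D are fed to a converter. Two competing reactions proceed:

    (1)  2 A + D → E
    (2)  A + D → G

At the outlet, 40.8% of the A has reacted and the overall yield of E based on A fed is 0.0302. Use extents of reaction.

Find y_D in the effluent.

0.711

Yield of E: 1ξ₁ / 116 = 0.0302 → ξ₁ = 3.503 mol/s.
Conversion of A: 2ξ₁ + 1ξ₂ = 0.408 × 116 = 47.33 → ξ₂ = 40.32 mol/s.
Outlet amounts (n = n₀ + Σ ν·ξ):
  A: 116 − 2(3.503) − 1(40.32) = 68.67
  D: 320 − 1(3.503) − 1(40.32) = 276.2
  E: 0 + 1(3.503) = 3.503
  G: 0 + 1(40.32) = 40.32
Total out = 388.7 mol/s; y_D = 276.2 / 388.7 = 0.7106.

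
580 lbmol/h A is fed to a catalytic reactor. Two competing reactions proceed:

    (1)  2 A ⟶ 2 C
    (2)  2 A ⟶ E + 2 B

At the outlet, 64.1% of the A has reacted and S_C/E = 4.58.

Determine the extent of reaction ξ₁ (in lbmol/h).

ξ₁ = 129 lbmol/h

Conversion of A: A consumed = 0.641 × 580 = 371.8 lbmol/h = 2ξ₁ + 2ξ₂.
Selectivity: 2ξ₁ / (1ξ₂) = 4.58 → ξ₁ = 2.29 ξ₂.
Substitute: (2·2.29 + 2) ξ₂ = 371.8 → ξ₂ = 56.5 lbmol/h, ξ₁ = 129.4 lbmol/h.
Outlet amounts (n = n₀ + Σ ν·ξ):
  A: 580 − 2(129.4) − 2(56.5) = 208.2
  C: 0 + 2(129.4) = 258.8
  E: 0 + 1(56.5) = 56.5
  B: 0 + 2(56.5) = 113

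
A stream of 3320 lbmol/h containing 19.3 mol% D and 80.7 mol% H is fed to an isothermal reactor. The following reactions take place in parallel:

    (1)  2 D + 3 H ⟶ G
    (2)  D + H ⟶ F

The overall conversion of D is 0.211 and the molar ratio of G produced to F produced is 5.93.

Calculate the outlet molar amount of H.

2480 lbmol/h

Conversion of D: D consumed = 0.211 × 640.8 = 135.2 lbmol/h = 2ξ₁ + 1ξ₂.
Selectivity: 1ξ₁ / (1ξ₂) = 5.93 → ξ₁ = 5.93 ξ₂.
Substitute: (2·5.93 + 1) ξ₂ = 135.2 → ξ₂ = 10.51 lbmol/h, ξ₁ = 62.34 lbmol/h.
Outlet amounts (n = n₀ + Σ ν·ξ):
  D: 640.8 − 2(62.34) − 1(10.51) = 505.6
  H: 2679 − 3(62.34) − 1(10.51) = 2482
  G: 0 + 1(62.34) = 62.34
  F: 0 + 1(10.51) = 10.51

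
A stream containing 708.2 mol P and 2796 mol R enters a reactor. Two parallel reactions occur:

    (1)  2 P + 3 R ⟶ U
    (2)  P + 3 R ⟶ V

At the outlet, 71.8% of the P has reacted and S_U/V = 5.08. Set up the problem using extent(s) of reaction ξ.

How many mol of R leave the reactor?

1960 mol

Conversion of P: P consumed = 0.718 × 708.2 = 508.5 mol = 2ξ₁ + 1ξ₂.
Selectivity: 1ξ₁ / (1ξ₂) = 5.08 → ξ₁ = 5.08 ξ₂.
Substitute: (2·5.08 + 1) ξ₂ = 508.5 → ξ₂ = 45.56 mol, ξ₁ = 231.5 mol.
Outlet amounts (n = n₀ + Σ ν·ξ):
  P: 708.2 − 2(231.5) − 1(45.56) = 199.7
  R: 2796 − 3(231.5) − 3(45.56) = 1965
  U: 0 + 1(231.5) = 231.5
  V: 0 + 1(45.56) = 45.56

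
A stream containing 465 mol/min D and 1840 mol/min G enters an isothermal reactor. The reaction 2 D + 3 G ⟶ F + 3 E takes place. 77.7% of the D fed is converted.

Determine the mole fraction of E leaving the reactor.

0.255

D reacted = 0.777 × 465 = 361.3 mol/min; ν_D = −2, so ξ = 361.3/2 = 180.7 mol/min.
Outlet amounts (n = n₀ + ν ξ):
  D: 465 − 2(180.7) = 103.7
  G: 1840 − 3(180.7) = 1298
  F: 0 + 1(180.7) = 180.7
  E: 0 + 3(180.7) = 542
Total out = 2124 mol/min; y_E = 542 / 2124 = 0.2551.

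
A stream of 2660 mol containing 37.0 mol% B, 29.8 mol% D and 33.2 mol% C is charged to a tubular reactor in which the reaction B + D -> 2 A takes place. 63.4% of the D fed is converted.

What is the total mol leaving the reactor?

D reacted = 0.634 × 792.7 = 502.6 mol; ν_D = −1, so ξ = 502.6/1 = 502.6 mol.
Outlet amounts (n = n₀ + ν ξ):
  B: 984.2 − 1(502.6) = 481.6
  D: 792.7 − 1(502.6) = 290.1
  A: 0 + 2(502.6) = 1005
  C: 883.1 (inert)
Total out = 481.6 + 290.1 + 1005 + 883.1 = 2660 mol.

2660 mol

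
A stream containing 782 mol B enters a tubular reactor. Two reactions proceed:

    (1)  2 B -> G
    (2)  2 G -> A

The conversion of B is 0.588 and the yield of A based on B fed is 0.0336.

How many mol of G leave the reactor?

177 mol

Conversion of B: B consumed = 2ξ₁ = 0.588 × 782 → ξ₁ = 229.9 mol.
Yield of A: 1ξ₂ / 782 = 0.0336 → ξ₂ = 26.28 mol.
Outlet amounts (n = n₀ + Σ ν·ξ):
  B: 782 − 2(229.9) = 322.2
  G: 0 + 1(229.9) − 2(26.28) = 177.4
  A: 0 + 1(26.28) = 26.28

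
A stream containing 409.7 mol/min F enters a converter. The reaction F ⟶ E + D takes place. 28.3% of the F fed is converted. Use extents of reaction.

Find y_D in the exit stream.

0.221

F reacted = 0.283 × 409.7 = 115.9 mol/min; ν_F = −1, so ξ = 115.9/1 = 115.9 mol/min.
Outlet amounts (n = n₀ + ν ξ):
  F: 409.7 − 1(115.9) = 293.8
  E: 0 + 1(115.9) = 115.9
  D: 0 + 1(115.9) = 115.9
Total out = 525.6 mol/min; y_D = 115.9 / 525.6 = 0.2206.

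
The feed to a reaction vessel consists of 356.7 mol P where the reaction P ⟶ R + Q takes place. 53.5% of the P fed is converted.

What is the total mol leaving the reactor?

P reacted = 0.535 × 356.7 = 190.8 mol; ν_P = −1, so ξ = 190.8/1 = 190.8 mol.
Outlet amounts (n = n₀ + ν ξ):
  P: 356.7 − 1(190.8) = 165.9
  R: 0 + 1(190.8) = 190.8
  Q: 0 + 1(190.8) = 190.8
Total out = 165.9 + 190.8 + 190.8 = 547.5 mol.

548 mol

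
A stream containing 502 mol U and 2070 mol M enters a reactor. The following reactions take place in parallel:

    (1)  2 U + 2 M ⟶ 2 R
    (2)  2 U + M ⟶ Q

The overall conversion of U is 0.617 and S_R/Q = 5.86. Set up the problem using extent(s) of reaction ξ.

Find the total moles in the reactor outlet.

Conversion of U: U consumed = 0.617 × 502 = 309.7 mol = 2ξ₁ + 2ξ₂.
Selectivity: 2ξ₁ / (1ξ₂) = 5.86 → ξ₁ = 2.93 ξ₂.
Substitute: (2·2.93 + 2) ξ₂ = 309.7 → ξ₂ = 39.41 mol, ξ₁ = 115.5 mol.
Outlet amounts (n = n₀ + Σ ν·ξ):
  U: 502 − 2(115.5) − 2(39.41) = 192.3
  M: 2070 − 2(115.5) − 1(39.41) = 1800
  R: 0 + 2(115.5) = 230.9
  Q: 0 + 1(39.41) = 39.41
Total out = 192.3 + 1800 + 230.9 + 39.41 = 2262 mol.

2260 mol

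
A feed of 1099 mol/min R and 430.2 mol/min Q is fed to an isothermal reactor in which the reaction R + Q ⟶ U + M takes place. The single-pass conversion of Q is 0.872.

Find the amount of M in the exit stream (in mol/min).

Q reacted = 0.872 × 430.2 = 375.1 mol/min; ν_Q = −1, so ξ = 375.1/1 = 375.1 mol/min.
Outlet amounts (n = n₀ + ν ξ):
  R: 1099 − 1(375.1) = 723.9
  Q: 430.2 − 1(375.1) = 55.07
  U: 0 + 1(375.1) = 375.1
  M: 0 + 1(375.1) = 375.1

375 mol/min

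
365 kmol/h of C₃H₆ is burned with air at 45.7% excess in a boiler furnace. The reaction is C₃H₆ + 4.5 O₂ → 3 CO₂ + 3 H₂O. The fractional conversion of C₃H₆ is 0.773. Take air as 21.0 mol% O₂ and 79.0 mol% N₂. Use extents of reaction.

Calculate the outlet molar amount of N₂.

9000 kmol/h

Stoichiometric O₂ = 4.5 × 365 = 1642 kmol/h; O₂ fed = 1642 × 1.457 = 2393 kmol/h.
N₂ fed = 2393 × 79/21 = 9003 kmol/h.
Fuel reacted = 0.773 × 365 → ξ = 282.1 kmol/h.
Outlet (n = n₀ + ν ξ):
  C₃H₆: 365 − 1(282.1) = 82.86
  O₂: 2393 − 4.5(282.1) = 1123
  N₂: 9003 (inert)
  CO₂: 0 + 3(282.1) = 846.4
  H₂O: 0 + 3(282.1) = 846.4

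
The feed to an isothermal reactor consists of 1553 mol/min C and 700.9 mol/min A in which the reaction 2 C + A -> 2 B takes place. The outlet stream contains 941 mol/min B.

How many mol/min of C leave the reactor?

612 mol/min

For B: n = n₀ + 2ξ → 941 = 0 + 2ξ, giving ξ = 470.5 mol/min.
Outlet amounts (n = n₀ + ν ξ):
  C: 1553 − 2(470.5) = 612
  A: 700.9 − 1(470.5) = 230.4
  B: 0 + 2(470.5) = 941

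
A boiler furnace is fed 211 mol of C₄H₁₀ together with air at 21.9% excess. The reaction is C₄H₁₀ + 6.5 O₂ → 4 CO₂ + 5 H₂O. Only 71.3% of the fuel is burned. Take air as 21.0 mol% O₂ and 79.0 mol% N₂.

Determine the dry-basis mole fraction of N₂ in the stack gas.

Stoichiometric O₂ = 6.5 × 211 = 1372 mol; O₂ fed = 1372 × 1.219 = 1672 mol.
N₂ fed = 1672 × 79/21 = 6289 mol.
Fuel reacted = 0.713 × 211 → ξ = 150.4 mol.
Outlet (n = n₀ + ν ξ):
  C₄H₁₀: 211 − 1(150.4) = 60.56
  O₂: 1672 − 6.5(150.4) = 694
  N₂: 6289 (inert)
  CO₂: 0 + 4(150.4) = 601.8
  H₂O: 0 + 5(150.4) = 752.2
Dry total = 7646 mol; y_N₂ (dry) = 6289 / 7646 = 0.8226.

0.823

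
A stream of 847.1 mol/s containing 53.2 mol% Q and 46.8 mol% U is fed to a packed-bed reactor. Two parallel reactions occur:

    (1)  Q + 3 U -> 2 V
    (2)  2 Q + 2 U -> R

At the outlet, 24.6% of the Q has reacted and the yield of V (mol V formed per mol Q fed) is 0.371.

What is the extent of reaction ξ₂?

ξ₂ = 13.6 mol/s

Yield of V: 2ξ₁ / 450.7 = 0.371 → ξ₁ = 83.6 mol/s.
Conversion of Q: 1ξ₁ + 2ξ₂ = 0.246 × 450.7 = 110.9 → ξ₂ = 13.63 mol/s.
Outlet amounts (n = n₀ + Σ ν·ξ):
  Q: 450.7 − 1(83.6) − 2(13.63) = 339.8
  U: 396.4 − 3(83.6) − 2(13.63) = 118.4
  V: 0 + 2(83.6) = 167.2
  R: 0 + 1(13.63) = 13.63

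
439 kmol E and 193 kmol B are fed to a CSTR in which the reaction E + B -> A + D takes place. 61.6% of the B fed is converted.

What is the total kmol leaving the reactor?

B reacted = 0.616 × 193 = 118.9 kmol; ν_B = −1, so ξ = 118.9/1 = 118.9 kmol.
Outlet amounts (n = n₀ + ν ξ):
  E: 439 − 1(118.9) = 320.1
  B: 193 − 1(118.9) = 74.11
  A: 0 + 1(118.9) = 118.9
  D: 0 + 1(118.9) = 118.9
Total out = 320.1 + 74.11 + 118.9 + 118.9 = 632 kmol.

632 kmol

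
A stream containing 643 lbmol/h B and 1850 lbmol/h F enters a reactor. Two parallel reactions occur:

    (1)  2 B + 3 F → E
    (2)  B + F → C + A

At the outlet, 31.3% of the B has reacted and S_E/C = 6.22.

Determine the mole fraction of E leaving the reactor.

0.0439

Conversion of B: B consumed = 0.313 × 643 = 201.3 lbmol/h = 2ξ₁ + 1ξ₂.
Selectivity: 1ξ₁ / (1ξ₂) = 6.22 → ξ₁ = 6.22 ξ₂.
Substitute: (2·6.22 + 1) ξ₂ = 201.3 → ξ₂ = 14.97 lbmol/h, ξ₁ = 93.14 lbmol/h.
Outlet amounts (n = n₀ + Σ ν·ξ):
  B: 643 − 2(93.14) − 1(14.97) = 441.7
  F: 1850 − 3(93.14) − 1(14.97) = 1556
  E: 0 + 1(93.14) = 93.14
  C: 0 + 1(14.97) = 14.97
  A: 0 + 1(14.97) = 14.97
Total out = 2120 lbmol/h; y_E = 93.14 / 2120 = 0.04393.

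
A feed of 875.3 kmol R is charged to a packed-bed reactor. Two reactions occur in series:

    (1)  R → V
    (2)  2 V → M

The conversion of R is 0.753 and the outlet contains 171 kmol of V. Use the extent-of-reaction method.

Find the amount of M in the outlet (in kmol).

244 kmol

Conversion of R: R consumed = 1ξ₁ = 0.753 × 875.3 → ξ₁ = 659.1 kmol.
V balance: n_V = 0 + 1ξ₁ − 2ξ₂ = 171 → ξ₂ = (1·659.1 − 171)/2 = 244.1 kmol.
Outlet amounts (n = n₀ + Σ ν·ξ):
  R: 875.3 − 1(659.1) = 216.2
  V: 0 + 1(659.1) − 2(244.1) = 171
  M: 0 + 1(244.1) = 244.1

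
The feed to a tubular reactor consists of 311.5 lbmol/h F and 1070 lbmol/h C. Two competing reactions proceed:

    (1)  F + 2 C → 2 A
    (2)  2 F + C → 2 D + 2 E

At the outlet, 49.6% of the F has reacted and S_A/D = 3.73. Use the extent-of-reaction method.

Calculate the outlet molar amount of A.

Conversion of F: F consumed = 0.496 × 311.5 = 154.5 lbmol/h = 1ξ₁ + 2ξ₂.
Selectivity: 2ξ₁ / (2ξ₂) = 3.73 → ξ₁ = 3.73 ξ₂.
Substitute: (1·3.73 + 2) ξ₂ = 154.5 → ξ₂ = 26.96 lbmol/h, ξ₁ = 100.6 lbmol/h.
Outlet amounts (n = n₀ + Σ ν·ξ):
  F: 311.5 − 1(100.6) − 2(26.96) = 157
  C: 1070 − 2(100.6) − 1(26.96) = 841.9
  A: 0 + 2(100.6) = 201.2
  D: 0 + 2(26.96) = 53.93
  E: 0 + 2(26.96) = 53.93

201 lbmol/h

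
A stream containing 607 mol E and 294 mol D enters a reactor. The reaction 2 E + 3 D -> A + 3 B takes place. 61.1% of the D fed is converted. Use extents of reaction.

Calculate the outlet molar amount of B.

180 mol

D reacted = 0.611 × 294 = 179.6 mol; ν_D = −3, so ξ = 179.6/3 = 59.88 mol.
Outlet amounts (n = n₀ + ν ξ):
  E: 607 − 2(59.88) = 487.2
  D: 294 − 3(59.88) = 114.4
  A: 0 + 1(59.88) = 59.88
  B: 0 + 3(59.88) = 179.6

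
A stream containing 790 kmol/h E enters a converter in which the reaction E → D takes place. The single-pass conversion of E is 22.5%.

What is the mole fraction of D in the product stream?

E reacted = 0.225 × 790 = 177.8 kmol/h; ν_E = −1, so ξ = 177.8/1 = 177.8 kmol/h.
Outlet amounts (n = n₀ + ν ξ):
  E: 790 − 1(177.8) = 612.2
  D: 0 + 1(177.8) = 177.8
Total out = 790 kmol/h; y_D = 177.8 / 790 = 0.225.

0.225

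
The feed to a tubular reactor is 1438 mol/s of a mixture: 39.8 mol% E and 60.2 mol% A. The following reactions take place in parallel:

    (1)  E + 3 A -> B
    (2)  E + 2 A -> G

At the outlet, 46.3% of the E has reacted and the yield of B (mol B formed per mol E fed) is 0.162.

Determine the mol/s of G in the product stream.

Yield of B: 1ξ₁ / 572.3 = 0.162 → ξ₁ = 92.72 mol/s.
Conversion of E: 1ξ₁ + 1ξ₂ = 0.463 × 572.3 = 265 → ξ₂ = 172.3 mol/s.
Outlet amounts (n = n₀ + Σ ν·ξ):
  E: 572.3 − 1(92.72) − 1(172.3) = 307.3
  A: 865.7 − 3(92.72) − 2(172.3) = 243
  B: 0 + 1(92.72) = 92.72
  G: 0 + 1(172.3) = 172.3

172 mol/s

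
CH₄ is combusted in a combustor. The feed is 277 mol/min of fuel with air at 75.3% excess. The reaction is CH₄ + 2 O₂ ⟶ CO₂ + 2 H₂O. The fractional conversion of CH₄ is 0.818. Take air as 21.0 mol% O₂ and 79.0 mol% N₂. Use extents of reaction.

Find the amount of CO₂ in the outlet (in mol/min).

Stoichiometric O₂ = 2 × 277 = 554 mol/min; O₂ fed = 554 × 1.753 = 971.2 mol/min.
N₂ fed = 971.2 × 79/21 = 3653 mol/min.
Fuel reacted = 0.818 × 277 → ξ = 226.6 mol/min.
Outlet (n = n₀ + ν ξ):
  CH₄: 277 − 1(226.6) = 50.41
  O₂: 971.2 − 2(226.6) = 518
  N₂: 3653 (inert)
  CO₂: 0 + 1(226.6) = 226.6
  H₂O: 0 + 2(226.6) = 453.2

227 mol/min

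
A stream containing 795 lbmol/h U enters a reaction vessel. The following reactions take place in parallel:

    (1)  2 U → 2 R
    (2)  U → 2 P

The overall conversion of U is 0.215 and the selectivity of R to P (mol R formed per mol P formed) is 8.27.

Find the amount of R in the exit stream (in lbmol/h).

Conversion of U: U consumed = 0.215 × 795 = 170.9 lbmol/h = 2ξ₁ + 1ξ₂.
Selectivity: 2ξ₁ / (2ξ₂) = 8.27 → ξ₁ = 8.27 ξ₂.
Substitute: (2·8.27 + 1) ξ₂ = 170.9 → ξ₂ = 9.745 lbmol/h, ξ₁ = 80.59 lbmol/h.
Outlet amounts (n = n₀ + Σ ν·ξ):
  U: 795 − 2(80.59) − 1(9.745) = 624.1
  R: 0 + 2(80.59) = 161.2
  P: 0 + 2(9.745) = 19.49

161 lbmol/h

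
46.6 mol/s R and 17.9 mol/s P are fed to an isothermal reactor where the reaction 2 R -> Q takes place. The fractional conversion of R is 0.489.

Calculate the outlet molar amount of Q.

R reacted = 0.489 × 46.6 = 22.79 mol/s; ν_R = −2, so ξ = 22.79/2 = 11.39 mol/s.
Outlet amounts (n = n₀ + ν ξ):
  R: 46.6 − 2(11.39) = 23.81
  Q: 0 + 1(11.39) = 11.39
  P: 17.9 (inert)

11.4 mol/s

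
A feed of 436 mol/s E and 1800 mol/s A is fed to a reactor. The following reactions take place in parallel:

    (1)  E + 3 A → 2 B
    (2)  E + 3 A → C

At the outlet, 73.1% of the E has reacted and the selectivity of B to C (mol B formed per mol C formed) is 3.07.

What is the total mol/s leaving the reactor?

Conversion of E: E consumed = 0.731 × 436 = 318.7 mol/s = 1ξ₁ + 1ξ₂.
Selectivity: 2ξ₁ / (1ξ₂) = 3.07 → ξ₁ = 1.535 ξ₂.
Substitute: (1·1.535 + 1) ξ₂ = 318.7 → ξ₂ = 125.7 mol/s, ξ₁ = 193 mol/s.
Outlet amounts (n = n₀ + Σ ν·ξ):
  E: 436 − 1(193) − 1(125.7) = 117.3
  A: 1800 − 3(193) − 3(125.7) = 843.9
  B: 0 + 2(193) = 386
  C: 0 + 1(125.7) = 125.7
Total out = 117.3 + 843.9 + 386 + 125.7 = 1473 mol/s.

1470 mol/s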